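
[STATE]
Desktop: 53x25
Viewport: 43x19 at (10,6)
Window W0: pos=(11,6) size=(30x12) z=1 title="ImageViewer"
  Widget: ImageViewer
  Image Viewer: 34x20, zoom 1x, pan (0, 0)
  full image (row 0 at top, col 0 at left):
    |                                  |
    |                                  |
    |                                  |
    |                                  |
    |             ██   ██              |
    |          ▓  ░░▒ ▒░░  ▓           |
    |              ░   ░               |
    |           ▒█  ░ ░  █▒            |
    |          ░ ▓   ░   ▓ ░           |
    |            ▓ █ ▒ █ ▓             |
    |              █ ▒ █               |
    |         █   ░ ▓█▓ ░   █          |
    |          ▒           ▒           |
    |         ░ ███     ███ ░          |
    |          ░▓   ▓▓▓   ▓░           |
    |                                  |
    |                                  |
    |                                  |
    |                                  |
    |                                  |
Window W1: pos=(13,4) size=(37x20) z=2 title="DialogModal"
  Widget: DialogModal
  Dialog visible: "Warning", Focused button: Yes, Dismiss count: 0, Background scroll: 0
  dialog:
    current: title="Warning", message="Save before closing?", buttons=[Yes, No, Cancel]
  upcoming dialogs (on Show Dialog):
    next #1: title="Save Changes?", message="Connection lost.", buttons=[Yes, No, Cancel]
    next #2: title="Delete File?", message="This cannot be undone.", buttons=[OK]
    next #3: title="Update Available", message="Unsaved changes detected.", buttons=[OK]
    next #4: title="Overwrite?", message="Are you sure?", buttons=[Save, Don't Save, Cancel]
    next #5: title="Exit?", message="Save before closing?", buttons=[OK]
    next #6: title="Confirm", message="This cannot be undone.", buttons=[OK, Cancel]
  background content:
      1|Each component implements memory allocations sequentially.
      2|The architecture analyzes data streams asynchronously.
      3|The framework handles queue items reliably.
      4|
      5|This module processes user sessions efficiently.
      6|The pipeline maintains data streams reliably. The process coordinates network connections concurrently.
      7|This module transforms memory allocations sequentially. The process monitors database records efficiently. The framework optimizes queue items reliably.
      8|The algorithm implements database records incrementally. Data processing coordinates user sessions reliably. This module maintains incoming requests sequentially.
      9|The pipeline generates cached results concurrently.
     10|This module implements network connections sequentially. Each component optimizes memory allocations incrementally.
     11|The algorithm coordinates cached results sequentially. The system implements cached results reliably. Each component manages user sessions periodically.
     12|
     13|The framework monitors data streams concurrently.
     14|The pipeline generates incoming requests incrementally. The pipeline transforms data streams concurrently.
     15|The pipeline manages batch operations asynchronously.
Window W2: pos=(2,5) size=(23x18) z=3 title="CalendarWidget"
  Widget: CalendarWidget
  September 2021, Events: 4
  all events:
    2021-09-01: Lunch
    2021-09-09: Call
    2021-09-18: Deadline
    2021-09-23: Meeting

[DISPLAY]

arWidget      ┃────────────────────────┨   
──────────────┨ent implements memory al┃   
tember 2021   ┃cture analyzes data stre┃   
e Th Fr Sa Su ┃rk handles queue items r┃   
1*  2  3  4  5┃                        ┃   
8  9* 10 11 12┃ processes user sessions┃   
5 16 17 18* 19┃─────────────────┐treams┃   
2 23* 24 25 26┃  Warning        │ alloc┃   
9 30          ┃ before closing? │base r┃   
              ┃]  No   Cancel   │ resul┃   
              ┃─────────────────┘k conn┃   
              ┃hm coordinates cached re┃   
              ┃                        ┃   
              ┃rk monitors data streams┃   
              ┃e generates incoming req┃   
              ┃e manages batch operatio┃   
━━━━━━━━━━━━━━┛                        ┃   
   ┗━━━━━━━━━━━━━━━━━━━━━━━━━━━━━━━━━━━┛   
                                           


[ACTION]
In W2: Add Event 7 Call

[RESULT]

arWidget      ┃────────────────────────┨   
──────────────┨ent implements memory al┃   
tember 2021   ┃cture analyzes data stre┃   
e Th Fr Sa Su ┃rk handles queue items r┃   
1*  2  3  4  5┃                        ┃   
 8  9* 10 11 1┃ processes user sessions┃   
5 16 17 18* 19┃─────────────────┐treams┃   
2 23* 24 25 26┃  Warning        │ alloc┃   
9 30          ┃ before closing? │base r┃   
              ┃]  No   Cancel   │ resul┃   
              ┃─────────────────┘k conn┃   
              ┃hm coordinates cached re┃   
              ┃                        ┃   
              ┃rk monitors data streams┃   
              ┃e generates incoming req┃   
              ┃e manages batch operatio┃   
━━━━━━━━━━━━━━┛                        ┃   
   ┗━━━━━━━━━━━━━━━━━━━━━━━━━━━━━━━━━━━┛   
                                           


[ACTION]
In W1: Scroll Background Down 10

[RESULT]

arWidget      ┃────────────────────────┨   
──────────────┨hm coordinates cached re┃   
tember 2021   ┃                        ┃   
e Th Fr Sa Su ┃rk monitors data streams┃   
1*  2  3  4  5┃e generates incoming req┃   
 8  9* 10 11 1┃e manages batch operatio┃   
5 16 17 18* 19┃─────────────────┐      ┃   
2 23* 24 25 26┃  Warning        │      ┃   
9 30          ┃ before closing? │      ┃   
              ┃]  No   Cancel   │      ┃   
              ┃─────────────────┘      ┃   
              ┃                        ┃   
              ┃                        ┃   
              ┃                        ┃   
              ┃                        ┃   
              ┃                        ┃   
━━━━━━━━━━━━━━┛                        ┃   
   ┗━━━━━━━━━━━━━━━━━━━━━━━━━━━━━━━━━━━┛   
                                           


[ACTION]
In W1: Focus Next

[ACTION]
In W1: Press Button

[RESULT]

arWidget      ┃────────────────────────┨   
──────────────┨hm coordinates cached re┃   
tember 2021   ┃                        ┃   
e Th Fr Sa Su ┃rk monitors data streams┃   
1*  2  3  4  5┃e generates incoming req┃   
 8  9* 10 11 1┃e manages batch operatio┃   
5 16 17 18* 19┃                        ┃   
2 23* 24 25 26┃                        ┃   
9 30          ┃                        ┃   
              ┃                        ┃   
              ┃                        ┃   
              ┃                        ┃   
              ┃                        ┃   
              ┃                        ┃   
              ┃                        ┃   
              ┃                        ┃   
━━━━━━━━━━━━━━┛                        ┃   
   ┗━━━━━━━━━━━━━━━━━━━━━━━━━━━━━━━━━━━┛   
                                           


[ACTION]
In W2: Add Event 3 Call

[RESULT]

arWidget      ┃────────────────────────┨   
──────────────┨hm coordinates cached re┃   
tember 2021   ┃                        ┃   
e Th Fr Sa Su ┃rk monitors data streams┃   
1*  2  3*  4  ┃e generates incoming req┃   
 8  9* 10 11 1┃e manages batch operatio┃   
5 16 17 18* 19┃                        ┃   
2 23* 24 25 26┃                        ┃   
9 30          ┃                        ┃   
              ┃                        ┃   
              ┃                        ┃   
              ┃                        ┃   
              ┃                        ┃   
              ┃                        ┃   
              ┃                        ┃   
              ┃                        ┃   
━━━━━━━━━━━━━━┛                        ┃   
   ┗━━━━━━━━━━━━━━━━━━━━━━━━━━━━━━━━━━━┛   
                                           


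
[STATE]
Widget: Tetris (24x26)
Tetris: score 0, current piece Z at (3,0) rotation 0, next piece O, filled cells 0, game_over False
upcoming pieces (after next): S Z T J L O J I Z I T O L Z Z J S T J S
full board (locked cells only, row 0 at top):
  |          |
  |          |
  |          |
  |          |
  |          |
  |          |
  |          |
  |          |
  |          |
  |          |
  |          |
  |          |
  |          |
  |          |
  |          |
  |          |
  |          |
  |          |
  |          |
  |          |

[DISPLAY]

   ▓▓     │Next:        
    ▓▓    │▓▓           
          │▓▓           
          │             
          │             
          │             
          │Score:       
          │0            
          │             
          │             
          │             
          │             
          │             
          │             
          │             
          │             
          │             
          │             
          │             
          │             
          │             
          │             
          │             
          │             
          │             
          │             


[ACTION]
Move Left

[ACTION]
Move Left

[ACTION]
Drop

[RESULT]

          │Next:        
 ▓▓       │▓▓           
  ▓▓      │▓▓           
          │             
          │             
          │             
          │Score:       
          │0            
          │             
          │             
          │             
          │             
          │             
          │             
          │             
          │             
          │             
          │             
          │             
          │             
          │             
          │             
          │             
          │             
          │             
          │             


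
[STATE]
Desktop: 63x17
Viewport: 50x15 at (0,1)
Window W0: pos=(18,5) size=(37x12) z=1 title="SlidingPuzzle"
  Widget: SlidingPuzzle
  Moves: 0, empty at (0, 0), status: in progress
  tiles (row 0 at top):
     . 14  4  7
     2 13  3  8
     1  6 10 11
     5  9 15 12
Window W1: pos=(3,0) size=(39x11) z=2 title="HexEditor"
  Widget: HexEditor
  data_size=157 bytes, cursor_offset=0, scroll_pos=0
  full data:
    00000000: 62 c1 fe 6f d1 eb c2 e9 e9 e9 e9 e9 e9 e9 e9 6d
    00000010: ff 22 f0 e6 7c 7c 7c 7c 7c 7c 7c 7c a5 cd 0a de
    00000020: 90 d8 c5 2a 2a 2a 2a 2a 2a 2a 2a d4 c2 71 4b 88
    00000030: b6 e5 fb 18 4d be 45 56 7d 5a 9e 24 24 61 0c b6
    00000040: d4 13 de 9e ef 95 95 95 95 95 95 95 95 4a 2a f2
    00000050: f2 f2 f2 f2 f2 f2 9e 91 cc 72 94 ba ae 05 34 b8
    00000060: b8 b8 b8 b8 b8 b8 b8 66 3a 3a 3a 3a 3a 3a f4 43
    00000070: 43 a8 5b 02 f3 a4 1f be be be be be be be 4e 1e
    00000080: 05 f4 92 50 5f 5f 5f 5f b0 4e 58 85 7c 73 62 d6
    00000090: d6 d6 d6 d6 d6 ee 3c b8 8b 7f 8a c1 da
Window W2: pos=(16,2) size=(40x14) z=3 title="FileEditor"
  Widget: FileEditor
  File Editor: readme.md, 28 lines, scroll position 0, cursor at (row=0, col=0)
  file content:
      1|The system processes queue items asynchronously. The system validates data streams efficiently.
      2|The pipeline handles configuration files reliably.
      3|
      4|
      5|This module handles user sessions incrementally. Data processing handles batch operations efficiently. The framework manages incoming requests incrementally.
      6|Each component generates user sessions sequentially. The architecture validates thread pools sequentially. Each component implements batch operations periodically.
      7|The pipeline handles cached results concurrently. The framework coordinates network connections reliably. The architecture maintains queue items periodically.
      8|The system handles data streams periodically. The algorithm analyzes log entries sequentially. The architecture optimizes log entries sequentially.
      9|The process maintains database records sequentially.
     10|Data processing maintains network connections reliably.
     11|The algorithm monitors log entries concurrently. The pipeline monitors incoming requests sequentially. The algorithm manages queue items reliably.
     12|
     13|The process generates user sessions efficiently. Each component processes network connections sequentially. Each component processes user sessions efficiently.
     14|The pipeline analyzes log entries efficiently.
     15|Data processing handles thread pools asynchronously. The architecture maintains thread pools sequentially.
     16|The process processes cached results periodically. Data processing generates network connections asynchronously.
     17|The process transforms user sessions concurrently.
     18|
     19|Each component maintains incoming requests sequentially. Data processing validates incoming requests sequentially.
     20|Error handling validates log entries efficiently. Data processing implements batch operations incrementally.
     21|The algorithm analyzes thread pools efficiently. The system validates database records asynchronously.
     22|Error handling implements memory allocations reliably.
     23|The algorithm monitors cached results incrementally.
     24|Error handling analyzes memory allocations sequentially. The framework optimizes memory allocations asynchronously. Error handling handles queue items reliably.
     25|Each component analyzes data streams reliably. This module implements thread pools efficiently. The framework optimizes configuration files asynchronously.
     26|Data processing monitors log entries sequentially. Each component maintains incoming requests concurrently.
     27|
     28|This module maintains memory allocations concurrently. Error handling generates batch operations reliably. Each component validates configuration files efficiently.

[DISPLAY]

   ┃ HexEditor                           ┃        
   ┠────────────┏━━━━━━━━━━━━━━━━━━━━━━━━━━━━━━━━━
   ┃00000000  62┃ FileEditor                      
   ┃00000010  ff┠─────────────────────────────────
   ┃00000020  90┃█he system processes queue items 
   ┃00000030  b6┃The pipeline handles configuratio
   ┃00000040  d4┃                                 
   ┃00000050  f2┃                                 
   ┃00000060  b8┃This module handles user sessions
   ┗━━━━━━━━━━━━┃Each component generates user ses
                ┃The pipeline handles cached resul
                ┃The system handles data streams p
                ┃The process maintains database re
                ┃Data processing maintains network
                ┗━━━━━━━━━━━━━━━━━━━━━━━━━━━━━━━━━


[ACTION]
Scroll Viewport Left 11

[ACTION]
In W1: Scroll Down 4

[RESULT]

   ┃ HexEditor                           ┃        
   ┠────────────┏━━━━━━━━━━━━━━━━━━━━━━━━━━━━━━━━━
   ┃00000040  d4┃ FileEditor                      
   ┃00000050  f2┠─────────────────────────────────
   ┃00000060  b8┃█he system processes queue items 
   ┃00000070  43┃The pipeline handles configuratio
   ┃00000080  05┃                                 
   ┃00000090  d6┃                                 
   ┃            ┃This module handles user sessions
   ┗━━━━━━━━━━━━┃Each component generates user ses
                ┃The pipeline handles cached resul
                ┃The system handles data streams p
                ┃The process maintains database re
                ┃Data processing maintains network
                ┗━━━━━━━━━━━━━━━━━━━━━━━━━━━━━━━━━


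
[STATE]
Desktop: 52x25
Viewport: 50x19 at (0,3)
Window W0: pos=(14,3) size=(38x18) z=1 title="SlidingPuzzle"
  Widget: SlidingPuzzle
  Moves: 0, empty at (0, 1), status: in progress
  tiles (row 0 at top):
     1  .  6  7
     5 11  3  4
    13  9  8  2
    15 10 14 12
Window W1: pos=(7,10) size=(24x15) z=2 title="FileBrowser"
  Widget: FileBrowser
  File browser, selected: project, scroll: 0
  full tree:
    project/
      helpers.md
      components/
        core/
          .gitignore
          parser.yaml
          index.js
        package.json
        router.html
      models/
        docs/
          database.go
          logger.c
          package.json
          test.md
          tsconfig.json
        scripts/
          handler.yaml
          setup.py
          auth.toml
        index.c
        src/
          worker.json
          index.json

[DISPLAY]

              ┏━━━━━━━━━━━━━━━━━━━━━━━━━━━━━━━━━━━
              ┃ SlidingPuzzle                     
              ┠───────────────────────────────────
              ┃┌────┬────┬────┬────┐              
              ┃│  1 │    │  6 │  7 │              
              ┃├────┼────┼────┼────┤              
              ┃│  5 │ 11 │  3 │  4 │              
       ┏━━━━━━━━━━━━━━━━━━━━━━┓────┤              
       ┃ FileBrowser          ┃  2 │              
       ┠──────────────────────┨────┤              
       ┃> [-] project/        ┃ 12 │              
       ┃    helpers.md        ┃────┘              
       ┃    [+] components/   ┃                   
       ┃    [+] models/       ┃                   
       ┃                      ┃                   
       ┃                      ┃                   
       ┃                      ┃                   
       ┃                      ┃━━━━━━━━━━━━━━━━━━━
       ┃                      ┃                   


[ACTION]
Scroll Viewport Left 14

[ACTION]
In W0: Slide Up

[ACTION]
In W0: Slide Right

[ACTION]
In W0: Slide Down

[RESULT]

              ┏━━━━━━━━━━━━━━━━━━━━━━━━━━━━━━━━━━━
              ┃ SlidingPuzzle                     
              ┠───────────────────────────────────
              ┃┌────┬────┬────┬────┐              
              ┃│    │ 11 │  6 │  7 │              
              ┃├────┼────┼────┼────┤              
              ┃│  1 │  5 │  3 │  4 │              
       ┏━━━━━━━━━━━━━━━━━━━━━━┓────┤              
       ┃ FileBrowser          ┃  2 │              
       ┠──────────────────────┨────┤              
       ┃> [-] project/        ┃ 12 │              
       ┃    helpers.md        ┃────┘              
       ┃    [+] components/   ┃                   
       ┃    [+] models/       ┃                   
       ┃                      ┃                   
       ┃                      ┃                   
       ┃                      ┃                   
       ┃                      ┃━━━━━━━━━━━━━━━━━━━
       ┃                      ┃                   


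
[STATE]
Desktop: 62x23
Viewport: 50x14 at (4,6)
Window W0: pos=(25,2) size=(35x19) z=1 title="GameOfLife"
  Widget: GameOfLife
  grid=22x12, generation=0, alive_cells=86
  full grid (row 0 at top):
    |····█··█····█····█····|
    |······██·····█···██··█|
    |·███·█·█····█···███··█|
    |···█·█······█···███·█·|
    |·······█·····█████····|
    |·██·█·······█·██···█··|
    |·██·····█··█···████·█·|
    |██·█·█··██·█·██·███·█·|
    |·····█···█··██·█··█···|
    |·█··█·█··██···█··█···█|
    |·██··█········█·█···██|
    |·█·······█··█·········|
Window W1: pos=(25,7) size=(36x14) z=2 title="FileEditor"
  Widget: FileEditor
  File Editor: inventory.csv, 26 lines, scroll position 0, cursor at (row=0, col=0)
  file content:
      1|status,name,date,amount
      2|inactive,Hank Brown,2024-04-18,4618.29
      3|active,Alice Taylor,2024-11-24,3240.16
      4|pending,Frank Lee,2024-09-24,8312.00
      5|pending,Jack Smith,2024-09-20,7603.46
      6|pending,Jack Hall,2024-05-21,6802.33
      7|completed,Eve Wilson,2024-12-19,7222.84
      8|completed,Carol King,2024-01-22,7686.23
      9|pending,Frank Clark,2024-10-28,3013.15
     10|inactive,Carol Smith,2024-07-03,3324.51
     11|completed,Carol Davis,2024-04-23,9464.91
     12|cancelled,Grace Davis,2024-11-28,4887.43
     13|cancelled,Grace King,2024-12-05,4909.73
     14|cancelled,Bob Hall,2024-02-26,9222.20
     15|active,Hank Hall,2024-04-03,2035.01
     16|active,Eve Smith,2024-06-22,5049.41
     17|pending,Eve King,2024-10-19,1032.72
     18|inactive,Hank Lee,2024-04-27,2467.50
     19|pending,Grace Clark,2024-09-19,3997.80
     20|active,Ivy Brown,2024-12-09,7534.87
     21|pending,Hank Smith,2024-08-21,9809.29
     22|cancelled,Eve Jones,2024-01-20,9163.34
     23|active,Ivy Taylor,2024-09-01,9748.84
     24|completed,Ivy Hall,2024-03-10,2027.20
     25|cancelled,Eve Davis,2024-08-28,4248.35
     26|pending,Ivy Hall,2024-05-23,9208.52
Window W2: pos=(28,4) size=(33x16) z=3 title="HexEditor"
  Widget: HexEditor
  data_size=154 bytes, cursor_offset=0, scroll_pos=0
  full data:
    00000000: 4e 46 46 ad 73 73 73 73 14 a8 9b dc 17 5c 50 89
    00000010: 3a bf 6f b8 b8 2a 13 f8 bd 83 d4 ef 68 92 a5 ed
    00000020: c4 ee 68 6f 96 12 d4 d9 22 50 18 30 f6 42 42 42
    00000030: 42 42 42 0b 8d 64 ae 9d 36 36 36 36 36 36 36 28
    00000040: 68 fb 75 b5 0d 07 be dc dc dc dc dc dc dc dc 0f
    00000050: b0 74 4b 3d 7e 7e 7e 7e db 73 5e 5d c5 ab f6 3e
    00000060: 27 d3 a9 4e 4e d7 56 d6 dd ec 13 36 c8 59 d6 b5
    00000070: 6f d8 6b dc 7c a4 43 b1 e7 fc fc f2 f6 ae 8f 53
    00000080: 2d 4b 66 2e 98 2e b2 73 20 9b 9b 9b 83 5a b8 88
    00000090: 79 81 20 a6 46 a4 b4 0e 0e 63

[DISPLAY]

                     ┃··┠─────────────────────────
                     ┏━━┃00000000  4E 46 46 ad 73 
                     ┃ F┃00000010  3a bf 6f b8 b8 
                     ┠──┃00000020  c4 ee 68 6f 96 
                     ┃█t┃00000030  42 42 42 0b 8d 
                     ┃in┃00000040  68 fb 75 b5 0d 
                     ┃ac┃00000050  b0 74 4b 3d 7e 
                     ┃pe┃00000060  27 d3 a9 4e 4e 
                     ┃pe┃00000070  6f d8 6b dc 7c 
                     ┃pe┃00000080  2d 4b 66 2e 98 
                     ┃co┃00000090  79 81 20 a6 46 
                     ┃co┃                         
                     ┃pe┃                         
                     ┃in┗━━━━━━━━━━━━━━━━━━━━━━━━━


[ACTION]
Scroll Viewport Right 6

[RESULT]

               ┃··┠───────────────────────────────
               ┏━━┃00000000  4E 46 46 ad 73 73 73 
               ┃ F┃00000010  3a bf 6f b8 b8 2a 13 
               ┠──┃00000020  c4 ee 68 6f 96 12 d4 
               ┃█t┃00000030  42 42 42 0b 8d 64 ae 
               ┃in┃00000040  68 fb 75 b5 0d 07 be 
               ┃ac┃00000050  b0 74 4b 3d 7e 7e 7e 
               ┃pe┃00000060  27 d3 a9 4e 4e d7 56 
               ┃pe┃00000070  6f d8 6b dc 7c a4 43 
               ┃pe┃00000080  2d 4b 66 2e 98 2e b2 
               ┃co┃00000090  79 81 20 a6 46 a4 b4 
               ┃co┃                               
               ┃pe┃                               
               ┃in┗━━━━━━━━━━━━━━━━━━━━━━━━━━━━━━━


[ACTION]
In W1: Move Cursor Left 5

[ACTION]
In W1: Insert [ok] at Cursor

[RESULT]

               ┃··┠───────────────────────────────
               ┏━━┃00000000  4E 46 46 ad 73 73 73 
               ┃ F┃00000010  3a bf 6f b8 b8 2a 13 
               ┠──┃00000020  c4 ee 68 6f 96 12 d4 
               ┃ok┃00000030  42 42 42 0b 8d 64 ae 
               ┃in┃00000040  68 fb 75 b5 0d 07 be 
               ┃ac┃00000050  b0 74 4b 3d 7e 7e 7e 
               ┃pe┃00000060  27 d3 a9 4e 4e d7 56 
               ┃pe┃00000070  6f d8 6b dc 7c a4 43 
               ┃pe┃00000080  2d 4b 66 2e 98 2e b2 
               ┃co┃00000090  79 81 20 a6 46 a4 b4 
               ┃co┃                               
               ┃pe┃                               
               ┃in┗━━━━━━━━━━━━━━━━━━━━━━━━━━━━━━━


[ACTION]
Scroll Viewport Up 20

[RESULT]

                                                  
                                                  
               ┏━━━━━━━━━━━━━━━━━━━━━━━━━━━━━━━━━┓
               ┃ GameOfLife                      ┃
               ┠──┏━━━━━━━━━━━━━━━━━━━━━━━━━━━━━━━
               ┃Ge┃ HexEditor                     
               ┃··┠───────────────────────────────
               ┏━━┃00000000  4E 46 46 ad 73 73 73 
               ┃ F┃00000010  3a bf 6f b8 b8 2a 13 
               ┠──┃00000020  c4 ee 68 6f 96 12 d4 
               ┃ok┃00000030  42 42 42 0b 8d 64 ae 
               ┃in┃00000040  68 fb 75 b5 0d 07 be 
               ┃ac┃00000050  b0 74 4b 3d 7e 7e 7e 
               ┃pe┃00000060  27 d3 a9 4e 4e d7 56 


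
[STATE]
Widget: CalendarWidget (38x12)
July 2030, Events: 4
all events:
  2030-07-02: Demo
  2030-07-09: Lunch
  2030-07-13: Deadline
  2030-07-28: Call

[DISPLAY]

              July 2030               
Mo Tu We Th Fr Sa Su                  
 1  2*  3  4  5  6  7                 
 8  9* 10 11 12 13* 14                
15 16 17 18 19 20 21                  
22 23 24 25 26 27 28*                 
29 30 31                              
                                      
                                      
                                      
                                      
                                      


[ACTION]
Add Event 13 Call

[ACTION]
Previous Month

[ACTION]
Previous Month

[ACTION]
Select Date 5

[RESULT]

               May 2030               
Mo Tu We Th Fr Sa Su                  
       1  2  3  4 [ 5]                
 6  7  8  9 10 11 12                  
13 14 15 16 17 18 19                  
20 21 22 23 24 25 26                  
27 28 29 30 31                        
                                      
                                      
                                      
                                      
                                      


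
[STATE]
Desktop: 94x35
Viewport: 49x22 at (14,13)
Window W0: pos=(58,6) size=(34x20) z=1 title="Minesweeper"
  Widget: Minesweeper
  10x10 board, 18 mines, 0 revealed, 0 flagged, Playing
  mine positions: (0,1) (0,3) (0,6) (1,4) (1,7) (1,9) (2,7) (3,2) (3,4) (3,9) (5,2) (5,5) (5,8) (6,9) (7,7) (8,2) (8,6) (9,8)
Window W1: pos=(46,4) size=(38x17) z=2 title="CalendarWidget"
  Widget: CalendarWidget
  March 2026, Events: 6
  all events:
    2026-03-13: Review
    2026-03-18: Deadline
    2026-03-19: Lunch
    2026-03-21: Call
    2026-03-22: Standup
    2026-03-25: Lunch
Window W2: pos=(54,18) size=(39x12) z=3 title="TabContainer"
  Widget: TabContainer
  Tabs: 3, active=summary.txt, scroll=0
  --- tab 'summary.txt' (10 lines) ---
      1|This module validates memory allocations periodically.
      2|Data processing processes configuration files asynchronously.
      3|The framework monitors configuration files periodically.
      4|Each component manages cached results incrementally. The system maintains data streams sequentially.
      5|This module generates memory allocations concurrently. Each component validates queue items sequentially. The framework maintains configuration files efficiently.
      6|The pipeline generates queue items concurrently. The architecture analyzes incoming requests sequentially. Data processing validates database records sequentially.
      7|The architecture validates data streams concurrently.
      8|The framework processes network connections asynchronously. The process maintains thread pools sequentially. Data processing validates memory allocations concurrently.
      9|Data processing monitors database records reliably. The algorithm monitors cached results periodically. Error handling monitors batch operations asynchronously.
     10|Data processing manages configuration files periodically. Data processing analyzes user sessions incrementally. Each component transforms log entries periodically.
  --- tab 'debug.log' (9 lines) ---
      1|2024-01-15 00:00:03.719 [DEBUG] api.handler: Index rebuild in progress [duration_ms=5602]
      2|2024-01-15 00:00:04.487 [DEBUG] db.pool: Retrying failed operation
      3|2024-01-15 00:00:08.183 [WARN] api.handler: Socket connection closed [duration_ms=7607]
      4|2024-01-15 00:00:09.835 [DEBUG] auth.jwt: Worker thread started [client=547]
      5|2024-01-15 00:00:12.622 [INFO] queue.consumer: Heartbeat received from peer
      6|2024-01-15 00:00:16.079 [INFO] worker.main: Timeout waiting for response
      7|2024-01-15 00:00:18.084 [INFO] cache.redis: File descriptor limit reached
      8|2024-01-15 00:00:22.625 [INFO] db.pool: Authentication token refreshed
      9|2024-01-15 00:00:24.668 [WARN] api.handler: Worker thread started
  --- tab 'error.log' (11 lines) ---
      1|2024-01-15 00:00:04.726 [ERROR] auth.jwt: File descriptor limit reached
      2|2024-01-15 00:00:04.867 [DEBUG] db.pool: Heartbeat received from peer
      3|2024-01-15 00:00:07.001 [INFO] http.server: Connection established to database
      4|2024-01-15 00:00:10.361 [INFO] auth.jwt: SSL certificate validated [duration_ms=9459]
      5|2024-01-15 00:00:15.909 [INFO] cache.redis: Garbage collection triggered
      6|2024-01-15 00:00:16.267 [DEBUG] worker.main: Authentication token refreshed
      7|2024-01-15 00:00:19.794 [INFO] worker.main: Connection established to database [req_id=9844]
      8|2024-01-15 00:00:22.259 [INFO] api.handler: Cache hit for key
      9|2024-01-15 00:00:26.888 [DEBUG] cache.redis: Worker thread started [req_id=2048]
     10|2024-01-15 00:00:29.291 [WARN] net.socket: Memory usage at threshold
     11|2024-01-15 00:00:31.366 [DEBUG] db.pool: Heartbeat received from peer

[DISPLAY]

                                ┃23 24 25* 26 27 
                                ┃30 31           
                                ┃                
                                ┃                
                                ┃                
                                ┃       ┏━━━━━━━━
                                ┃       ┃ TabCont
                                ┗━━━━━━━┠────────
                                        ┃[summary
                                        ┃────────
                                        ┃This mod
                                        ┃Data pro
                                        ┃The fram
                                        ┃Each com
                                        ┃This mod
                                        ┃The pipe
                                        ┗━━━━━━━━
                                                 
                                                 
                                                 
                                                 
                                                 


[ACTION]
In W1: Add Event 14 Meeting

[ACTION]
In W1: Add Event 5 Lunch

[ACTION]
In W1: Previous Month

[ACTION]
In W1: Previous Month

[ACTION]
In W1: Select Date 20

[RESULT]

                                ┃26 27 28 29 30 3
                                ┃                
                                ┃                
                                ┃                
                                ┃                
                                ┃       ┏━━━━━━━━
                                ┃       ┃ TabCont
                                ┗━━━━━━━┠────────
                                        ┃[summary
                                        ┃────────
                                        ┃This mod
                                        ┃Data pro
                                        ┃The fram
                                        ┃Each com
                                        ┃This mod
                                        ┃The pipe
                                        ┗━━━━━━━━
                                                 
                                                 
                                                 
                                                 
                                                 


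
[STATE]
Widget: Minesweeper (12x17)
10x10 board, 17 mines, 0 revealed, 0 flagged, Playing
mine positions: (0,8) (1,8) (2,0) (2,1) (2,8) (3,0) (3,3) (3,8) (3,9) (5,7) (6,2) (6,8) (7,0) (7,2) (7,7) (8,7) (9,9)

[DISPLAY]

■■■■■■■■■■  
■■■■■■■■■■  
■■■■■■■■■■  
■■■■■■■■■■  
■■■■■■■■■■  
■■■■■■■■■■  
■■■■■■■■■■  
■■■■■■■■■■  
■■■■■■■■■■  
■■■■■■■■■■  
            
            
            
            
            
            
            


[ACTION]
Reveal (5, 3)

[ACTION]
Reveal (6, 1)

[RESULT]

■■■■■■■■■■  
■■■■■■■■■■  
■■■■■■■■■■  
■■■■■■■■■■  
■■■■■■■■■■  
■■■1■■■■■■  
■3■■■■■■■■  
■■■■■■■■■■  
■■■■■■■■■■  
■■■■■■■■■■  
            
            
            
            
            
            
            


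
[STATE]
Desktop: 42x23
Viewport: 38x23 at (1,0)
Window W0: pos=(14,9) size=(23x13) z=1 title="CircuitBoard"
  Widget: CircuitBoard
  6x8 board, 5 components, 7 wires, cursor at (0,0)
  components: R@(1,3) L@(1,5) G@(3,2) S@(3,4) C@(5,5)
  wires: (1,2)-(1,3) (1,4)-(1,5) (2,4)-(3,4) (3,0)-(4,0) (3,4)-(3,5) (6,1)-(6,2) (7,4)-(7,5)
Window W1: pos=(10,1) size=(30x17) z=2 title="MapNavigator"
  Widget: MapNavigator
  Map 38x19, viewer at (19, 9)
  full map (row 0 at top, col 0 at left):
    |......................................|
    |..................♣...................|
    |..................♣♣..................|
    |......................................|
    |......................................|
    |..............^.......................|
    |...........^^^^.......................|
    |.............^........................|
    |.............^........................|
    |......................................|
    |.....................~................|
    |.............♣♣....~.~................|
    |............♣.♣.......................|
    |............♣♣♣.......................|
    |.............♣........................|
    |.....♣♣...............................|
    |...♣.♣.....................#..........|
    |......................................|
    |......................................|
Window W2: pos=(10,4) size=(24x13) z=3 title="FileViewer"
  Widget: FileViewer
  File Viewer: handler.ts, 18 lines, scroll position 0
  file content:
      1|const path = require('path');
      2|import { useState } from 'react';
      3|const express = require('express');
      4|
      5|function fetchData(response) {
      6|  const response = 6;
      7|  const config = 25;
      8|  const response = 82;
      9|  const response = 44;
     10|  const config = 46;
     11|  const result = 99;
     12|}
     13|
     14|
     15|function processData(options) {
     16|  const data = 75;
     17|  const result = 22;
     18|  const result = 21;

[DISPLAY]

                                      
         ┏━━━━━━━━━━━━━━━━━━━━━━━━━━━━
         ┃ MapNavigator               
         ┠────────────────────────────
         ┏━━━━━━━━━━━━━━━━━━━━━━┓.....
         ┃ FileViewer           ┃.....
         ┠──────────────────────┨.....
         ┃const path = require(▲┃.....
         ┃import { useState } f█┃.....
         ┃const express = requi░┃.....
         ┃                     ░┃.....
         ┃function fetchData(re░┃.....
         ┃  const response = 6;░┃.....
         ┃  const config = 25; ░┃.....
         ┃  const response = 82░┃.....
         ┃  const response = 44▼┃.....
         ┗━━━━━━━━━━━━━━━━━━━━━━┛.....
         ┗━━━━━━━━━━━━━━━━━━━━━━━━━━━━
             ┃                    │┃  
             ┃3   ·       G       S┃  
             ┃    │                ┃  
             ┗━━━━━━━━━━━━━━━━━━━━━┛  
                                      


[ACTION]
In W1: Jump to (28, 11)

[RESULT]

                                      
         ┏━━━━━━━━━━━━━━━━━━━━━━━━━━━━
         ┃ MapNavigator               
         ┠────────────────────────────
         ┏━━━━━━━━━━━━━━━━━━━━━━┓.    
         ┃ FileViewer           ┃.    
         ┠──────────────────────┨.    
         ┃const path = require(▲┃.    
         ┃import { useState } f█┃.    
         ┃const express = requi░┃.    
         ┃                     ░┃.    
         ┃function fetchData(re░┃.    
         ┃  const response = 6;░┃.    
         ┃  const config = 25; ░┃.    
         ┃  const response = 82░┃.    
         ┃  const response = 44▼┃.    
         ┗━━━━━━━━━━━━━━━━━━━━━━┛.    
         ┗━━━━━━━━━━━━━━━━━━━━━━━━━━━━
             ┃                    │┃  
             ┃3   ·       G       S┃  
             ┃    │                ┃  
             ┗━━━━━━━━━━━━━━━━━━━━━┛  
                                      


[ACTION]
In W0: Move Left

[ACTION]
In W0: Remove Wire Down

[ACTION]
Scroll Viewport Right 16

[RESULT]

                                      
      ┏━━━━━━━━━━━━━━━━━━━━━━━━━━━━┓  
      ┃ MapNavigator               ┃  
      ┠────────────────────────────┨  
      ┏━━━━━━━━━━━━━━━━━━━━━━┓.    ┃  
      ┃ FileViewer           ┃.    ┃  
      ┠──────────────────────┨.    ┃  
      ┃const path = require(▲┃.    ┃  
      ┃import { useState } f█┃.    ┃  
      ┃const express = requi░┃.    ┃  
      ┃                     ░┃.    ┃  
      ┃function fetchData(re░┃.    ┃  
      ┃  const response = 6;░┃.    ┃  
      ┃  const config = 25; ░┃.    ┃  
      ┃  const response = 82░┃.    ┃  
      ┃  const response = 44▼┃.    ┃  
      ┗━━━━━━━━━━━━━━━━━━━━━━┛.    ┃  
      ┗━━━━━━━━━━━━━━━━━━━━━━━━━━━━┛  
          ┃                    │┃     
          ┃3   ·       G       S┃     
          ┃    │                ┃     
          ┗━━━━━━━━━━━━━━━━━━━━━┛     
                                      


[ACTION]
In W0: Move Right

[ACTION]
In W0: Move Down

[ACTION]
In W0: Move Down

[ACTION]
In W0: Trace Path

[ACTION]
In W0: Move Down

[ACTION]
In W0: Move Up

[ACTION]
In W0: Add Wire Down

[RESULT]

                                      
      ┏━━━━━━━━━━━━━━━━━━━━━━━━━━━━┓  
      ┃ MapNavigator               ┃  
      ┠────────────────────────────┨  
      ┏━━━━━━━━━━━━━━━━━━━━━━┓.    ┃  
      ┃ FileViewer           ┃.    ┃  
      ┠──────────────────────┨.    ┃  
      ┃const path = require(▲┃.    ┃  
      ┃import { useState } f█┃.    ┃  
      ┃const express = requi░┃.    ┃  
      ┃                     ░┃.    ┃  
      ┃function fetchData(re░┃.    ┃  
      ┃  const response = 6;░┃.    ┃  
      ┃  const config = 25; ░┃.    ┃  
      ┃  const response = 82░┃.    ┃  
      ┃  const response = 44▼┃.    ┃  
      ┗━━━━━━━━━━━━━━━━━━━━━━┛.    ┃  
      ┗━━━━━━━━━━━━━━━━━━━━━━━━━━━━┛  
          ┃        │           │┃     
          ┃3   ·   ·   G       S┃     
          ┃    │                ┃     
          ┗━━━━━━━━━━━━━━━━━━━━━┛     
                                      
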